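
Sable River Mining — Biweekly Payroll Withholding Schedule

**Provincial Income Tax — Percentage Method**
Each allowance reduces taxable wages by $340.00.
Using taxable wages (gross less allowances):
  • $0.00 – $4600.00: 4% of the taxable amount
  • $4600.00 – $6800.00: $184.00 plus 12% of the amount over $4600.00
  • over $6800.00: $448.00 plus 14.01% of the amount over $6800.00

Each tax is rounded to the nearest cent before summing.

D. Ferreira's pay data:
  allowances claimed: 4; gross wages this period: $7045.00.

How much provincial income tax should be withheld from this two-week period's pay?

$314.20

Provincial Income Tax: taxable = $7045.00 − 4×$340.00 = $5685.00
  $184.00 + 12% × ($5685.00 − $4600.00) = $184.00 + 12% × $1085.00 = $314.20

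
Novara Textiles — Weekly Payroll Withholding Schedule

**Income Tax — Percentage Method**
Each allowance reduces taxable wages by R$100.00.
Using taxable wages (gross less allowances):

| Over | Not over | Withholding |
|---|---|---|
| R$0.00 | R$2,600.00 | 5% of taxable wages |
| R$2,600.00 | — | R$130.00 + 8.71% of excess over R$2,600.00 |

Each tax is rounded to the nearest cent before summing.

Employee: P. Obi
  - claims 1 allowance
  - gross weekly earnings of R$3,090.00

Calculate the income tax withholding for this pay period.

Income Tax: taxable = R$3,090.00 − 1×R$100.00 = R$2,990.00
  R$130.00 + 8.71% × (R$2,990.00 − R$2,600.00) = R$130.00 + 8.71% × R$390.00 = R$163.97

R$163.97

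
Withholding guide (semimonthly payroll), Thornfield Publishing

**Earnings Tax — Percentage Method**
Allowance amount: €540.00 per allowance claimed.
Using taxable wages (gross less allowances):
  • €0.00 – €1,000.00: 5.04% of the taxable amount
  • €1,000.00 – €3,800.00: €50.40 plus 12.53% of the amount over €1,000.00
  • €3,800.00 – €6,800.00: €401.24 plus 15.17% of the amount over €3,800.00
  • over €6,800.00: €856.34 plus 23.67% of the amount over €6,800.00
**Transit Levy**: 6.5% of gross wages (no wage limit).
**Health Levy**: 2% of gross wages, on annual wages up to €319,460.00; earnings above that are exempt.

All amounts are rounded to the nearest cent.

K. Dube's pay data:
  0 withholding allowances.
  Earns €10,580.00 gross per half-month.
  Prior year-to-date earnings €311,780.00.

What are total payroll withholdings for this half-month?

€2,592.37

Earnings Tax: taxable = €10,580.00
  €856.34 + 23.67% × (€10,580.00 − €6,800.00) = €856.34 + 23.67% × €3,780.00 = €1,751.07
Transit Levy: 6.5% × €10,580.00 = €687.70
Health Levy: cap €319,460.00 − YTD €311,780.00 = €7,680.00 subject; 2% × €7,680.00 = €153.60
Total: €1,751.07 + €687.70 + €153.60 = €2,592.37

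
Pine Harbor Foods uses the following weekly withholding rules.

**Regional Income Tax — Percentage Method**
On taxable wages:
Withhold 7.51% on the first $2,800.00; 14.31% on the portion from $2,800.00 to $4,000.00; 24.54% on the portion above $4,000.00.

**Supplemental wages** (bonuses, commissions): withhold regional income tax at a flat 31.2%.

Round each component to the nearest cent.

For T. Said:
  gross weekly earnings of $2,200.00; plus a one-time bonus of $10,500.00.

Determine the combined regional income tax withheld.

Regional Income Tax: taxable = $2,200.00
  7.51% × $2,200.00 = $165.22
Supplemental (31.2% flat on bonus): 31.2% × $10,500.00 = $3,276.00
Total regional income tax: $165.22 + $3,276.00 = $3,441.22

$3,441.22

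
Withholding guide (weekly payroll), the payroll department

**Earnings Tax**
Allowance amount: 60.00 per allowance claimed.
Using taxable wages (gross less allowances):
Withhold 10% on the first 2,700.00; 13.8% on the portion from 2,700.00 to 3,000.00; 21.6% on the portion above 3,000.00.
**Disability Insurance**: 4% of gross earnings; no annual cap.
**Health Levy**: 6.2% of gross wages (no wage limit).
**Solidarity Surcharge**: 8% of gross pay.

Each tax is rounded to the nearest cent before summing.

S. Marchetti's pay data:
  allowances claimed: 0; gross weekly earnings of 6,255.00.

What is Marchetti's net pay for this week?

4,102.11

Earnings Tax: taxable = 6,255.00
  311.40 + 21.6% × (6,255.00 − 3,000.00) = 311.40 + 21.6% × 3,255.00 = 1,014.48
Disability Insurance: 4% × 6,255.00 = 250.20
Health Levy: 6.2% × 6,255.00 = 387.81
Solidarity Surcharge: 8% × 6,255.00 = 500.40
Total withheld: 1,014.48 + 250.20 + 387.81 + 500.40 = 2,152.89
Net pay: 6,255.00 − 2,152.89 = 4,102.11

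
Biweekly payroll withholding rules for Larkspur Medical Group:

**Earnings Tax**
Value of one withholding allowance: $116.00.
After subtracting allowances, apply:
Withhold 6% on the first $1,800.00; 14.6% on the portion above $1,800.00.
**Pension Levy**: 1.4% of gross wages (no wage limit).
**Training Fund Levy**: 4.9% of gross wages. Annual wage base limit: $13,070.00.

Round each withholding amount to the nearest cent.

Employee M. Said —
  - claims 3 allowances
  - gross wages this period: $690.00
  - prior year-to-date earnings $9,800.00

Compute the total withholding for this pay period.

Earnings Tax: taxable = $690.00 − 3×$116.00 = $342.00
  6% × $342.00 = $20.52
Pension Levy: 1.4% × $690.00 = $9.66
Training Fund Levy: 4.9% × $690.00 = $33.81
Total: $20.52 + $9.66 + $33.81 = $63.99

$63.99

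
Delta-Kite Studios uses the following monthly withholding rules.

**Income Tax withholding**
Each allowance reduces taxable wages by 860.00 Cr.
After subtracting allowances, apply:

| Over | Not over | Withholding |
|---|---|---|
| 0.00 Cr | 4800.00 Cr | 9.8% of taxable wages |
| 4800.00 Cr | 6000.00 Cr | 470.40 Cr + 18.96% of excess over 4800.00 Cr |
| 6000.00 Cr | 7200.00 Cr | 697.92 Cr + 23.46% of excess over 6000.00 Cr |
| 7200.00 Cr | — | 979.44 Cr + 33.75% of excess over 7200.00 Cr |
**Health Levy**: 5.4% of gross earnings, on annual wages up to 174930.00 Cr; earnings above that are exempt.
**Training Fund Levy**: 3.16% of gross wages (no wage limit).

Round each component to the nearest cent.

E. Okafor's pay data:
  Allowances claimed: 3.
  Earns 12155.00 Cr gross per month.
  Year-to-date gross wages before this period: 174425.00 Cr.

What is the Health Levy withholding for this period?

Health Levy: cap 174930.00 Cr − YTD 174425.00 Cr = 505.00 Cr subject; 5.4% × 505.00 Cr = 27.27 Cr

27.27 Cr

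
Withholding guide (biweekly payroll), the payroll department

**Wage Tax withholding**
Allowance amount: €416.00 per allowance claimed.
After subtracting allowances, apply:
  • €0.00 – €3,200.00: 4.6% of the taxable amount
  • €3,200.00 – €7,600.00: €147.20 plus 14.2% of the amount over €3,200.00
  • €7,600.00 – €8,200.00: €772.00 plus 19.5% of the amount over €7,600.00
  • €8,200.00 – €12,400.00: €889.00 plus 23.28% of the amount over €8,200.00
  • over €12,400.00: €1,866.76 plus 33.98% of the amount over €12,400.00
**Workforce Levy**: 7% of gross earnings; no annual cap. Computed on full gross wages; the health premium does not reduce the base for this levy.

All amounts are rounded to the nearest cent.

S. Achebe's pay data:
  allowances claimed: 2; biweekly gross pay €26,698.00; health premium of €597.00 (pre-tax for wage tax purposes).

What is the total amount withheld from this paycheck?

Wage Tax: taxable = €26,698.00 − €597.00 − 2×€416.00 = €25,269.00
  €1,866.76 + 33.98% × (€25,269.00 − €12,400.00) = €1,866.76 + 33.98% × €12,869.00 = €6,239.65
Workforce Levy: 7% × €26,698.00 = €1,868.86
Total: €6,239.65 + €1,868.86 = €8,108.51

€8,108.51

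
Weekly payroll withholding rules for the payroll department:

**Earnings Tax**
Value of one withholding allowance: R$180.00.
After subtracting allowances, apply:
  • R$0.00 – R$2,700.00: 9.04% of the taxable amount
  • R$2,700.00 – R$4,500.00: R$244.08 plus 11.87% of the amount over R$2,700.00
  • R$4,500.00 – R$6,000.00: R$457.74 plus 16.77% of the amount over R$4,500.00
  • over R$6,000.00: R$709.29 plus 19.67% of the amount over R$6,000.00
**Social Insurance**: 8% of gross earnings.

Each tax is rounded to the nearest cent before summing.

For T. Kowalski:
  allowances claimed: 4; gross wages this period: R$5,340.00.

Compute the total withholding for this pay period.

R$905.06

Earnings Tax: taxable = R$5,340.00 − 4×R$180.00 = R$4,620.00
  R$457.74 + 16.77% × (R$4,620.00 − R$4,500.00) = R$457.74 + 16.77% × R$120.00 = R$477.86
Social Insurance: 8% × R$5,340.00 = R$427.20
Total: R$477.86 + R$427.20 = R$905.06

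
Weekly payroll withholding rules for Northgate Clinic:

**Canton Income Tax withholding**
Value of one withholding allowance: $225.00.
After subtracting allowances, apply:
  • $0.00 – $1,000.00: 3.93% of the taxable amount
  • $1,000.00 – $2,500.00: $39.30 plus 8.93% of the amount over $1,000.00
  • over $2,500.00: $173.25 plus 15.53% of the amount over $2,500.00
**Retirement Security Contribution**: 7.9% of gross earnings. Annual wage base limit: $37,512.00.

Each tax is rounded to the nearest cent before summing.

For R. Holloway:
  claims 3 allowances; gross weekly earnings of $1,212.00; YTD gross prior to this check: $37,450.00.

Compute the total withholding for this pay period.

Canton Income Tax: taxable = $1,212.00 − 3×$225.00 = $537.00
  3.93% × $537.00 = $21.10
Retirement Security Contribution: cap $37,512.00 − YTD $37,450.00 = $62.00 subject; 7.9% × $62.00 = $4.90
Total: $21.10 + $4.90 = $26.00

$26.00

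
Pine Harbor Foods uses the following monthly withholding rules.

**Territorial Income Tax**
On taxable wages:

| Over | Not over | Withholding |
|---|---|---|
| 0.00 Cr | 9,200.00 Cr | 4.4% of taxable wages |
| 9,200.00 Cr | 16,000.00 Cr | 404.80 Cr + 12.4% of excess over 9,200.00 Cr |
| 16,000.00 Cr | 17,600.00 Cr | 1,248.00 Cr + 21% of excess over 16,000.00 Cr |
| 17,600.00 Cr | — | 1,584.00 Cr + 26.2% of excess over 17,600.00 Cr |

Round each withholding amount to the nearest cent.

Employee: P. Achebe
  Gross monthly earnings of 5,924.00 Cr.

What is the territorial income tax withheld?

Territorial Income Tax: taxable = 5,924.00 Cr
  4.4% × 5,924.00 Cr = 260.66 Cr

260.66 Cr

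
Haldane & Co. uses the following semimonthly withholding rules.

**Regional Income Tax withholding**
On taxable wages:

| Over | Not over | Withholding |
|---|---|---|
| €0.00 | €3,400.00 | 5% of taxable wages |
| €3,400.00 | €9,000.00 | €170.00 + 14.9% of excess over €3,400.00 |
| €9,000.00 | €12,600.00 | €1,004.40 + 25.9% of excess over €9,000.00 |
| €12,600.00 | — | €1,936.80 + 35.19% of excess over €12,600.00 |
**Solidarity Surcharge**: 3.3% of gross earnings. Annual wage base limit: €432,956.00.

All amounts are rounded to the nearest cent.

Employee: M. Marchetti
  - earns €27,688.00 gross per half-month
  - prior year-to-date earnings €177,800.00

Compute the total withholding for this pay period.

Regional Income Tax: taxable = €27,688.00
  €1,936.80 + 35.19% × (€27,688.00 − €12,600.00) = €1,936.80 + 35.19% × €15,088.00 = €7,246.27
Solidarity Surcharge: 3.3% × €27,688.00 = €913.70
Total: €7,246.27 + €913.70 = €8,159.97

€8,159.97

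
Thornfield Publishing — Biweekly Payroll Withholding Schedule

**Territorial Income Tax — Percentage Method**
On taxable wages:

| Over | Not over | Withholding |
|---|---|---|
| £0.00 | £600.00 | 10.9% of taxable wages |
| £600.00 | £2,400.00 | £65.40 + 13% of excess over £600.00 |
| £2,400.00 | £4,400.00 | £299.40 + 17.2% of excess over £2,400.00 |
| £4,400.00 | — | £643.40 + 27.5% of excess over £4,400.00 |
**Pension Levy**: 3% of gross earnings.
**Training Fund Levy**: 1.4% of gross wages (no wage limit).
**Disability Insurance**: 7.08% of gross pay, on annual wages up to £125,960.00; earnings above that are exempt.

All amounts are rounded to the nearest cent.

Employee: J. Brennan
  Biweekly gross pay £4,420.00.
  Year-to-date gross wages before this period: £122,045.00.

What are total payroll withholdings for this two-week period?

Territorial Income Tax: taxable = £4,420.00
  £643.40 + 27.5% × (£4,420.00 − £4,400.00) = £643.40 + 27.5% × £20.00 = £648.90
Pension Levy: 3% × £4,420.00 = £132.60
Training Fund Levy: 1.4% × £4,420.00 = £61.88
Disability Insurance: cap £125,960.00 − YTD £122,045.00 = £3,915.00 subject; 7.08% × £3,915.00 = £277.18
Total: £648.90 + £132.60 + £61.88 + £277.18 = £1,120.56

£1,120.56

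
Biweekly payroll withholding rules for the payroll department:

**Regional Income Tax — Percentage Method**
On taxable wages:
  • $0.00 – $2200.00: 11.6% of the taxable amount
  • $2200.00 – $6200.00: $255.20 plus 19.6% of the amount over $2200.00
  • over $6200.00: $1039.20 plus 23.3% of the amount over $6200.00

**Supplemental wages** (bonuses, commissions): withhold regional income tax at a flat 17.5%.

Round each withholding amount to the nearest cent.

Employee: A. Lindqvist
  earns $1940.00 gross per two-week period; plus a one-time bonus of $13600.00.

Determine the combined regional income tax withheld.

Regional Income Tax: taxable = $1940.00
  11.6% × $1940.00 = $225.04
Supplemental (17.5% flat on bonus): 17.5% × $13600.00 = $2380.00
Total regional income tax: $225.04 + $2380.00 = $2605.04

$2605.04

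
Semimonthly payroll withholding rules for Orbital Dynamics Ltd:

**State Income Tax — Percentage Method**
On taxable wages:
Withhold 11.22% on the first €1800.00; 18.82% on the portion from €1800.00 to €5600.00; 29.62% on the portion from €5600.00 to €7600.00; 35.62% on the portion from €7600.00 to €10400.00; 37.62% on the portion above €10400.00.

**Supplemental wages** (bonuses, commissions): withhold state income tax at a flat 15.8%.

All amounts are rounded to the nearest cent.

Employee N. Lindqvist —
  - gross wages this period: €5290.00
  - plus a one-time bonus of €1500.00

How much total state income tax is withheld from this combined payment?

State Income Tax: taxable = €5290.00
  €201.96 + 18.82% × (€5290.00 − €1800.00) = €201.96 + 18.82% × €3490.00 = €858.78
Supplemental (15.8% flat on bonus): 15.8% × €1500.00 = €237.00
Total state income tax: €858.78 + €237.00 = €1095.78

€1095.78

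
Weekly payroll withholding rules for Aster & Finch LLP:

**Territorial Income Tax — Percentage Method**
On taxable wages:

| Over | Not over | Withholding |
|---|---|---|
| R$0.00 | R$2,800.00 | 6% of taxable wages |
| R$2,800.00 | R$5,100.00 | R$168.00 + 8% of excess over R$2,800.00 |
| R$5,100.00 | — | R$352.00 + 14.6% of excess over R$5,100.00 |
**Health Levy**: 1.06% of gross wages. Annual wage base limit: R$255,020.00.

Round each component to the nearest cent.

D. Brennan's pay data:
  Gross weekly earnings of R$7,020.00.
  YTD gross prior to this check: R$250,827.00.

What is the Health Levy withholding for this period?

R$44.45

Health Levy: cap R$255,020.00 − YTD R$250,827.00 = R$4,193.00 subject; 1.06% × R$4,193.00 = R$44.45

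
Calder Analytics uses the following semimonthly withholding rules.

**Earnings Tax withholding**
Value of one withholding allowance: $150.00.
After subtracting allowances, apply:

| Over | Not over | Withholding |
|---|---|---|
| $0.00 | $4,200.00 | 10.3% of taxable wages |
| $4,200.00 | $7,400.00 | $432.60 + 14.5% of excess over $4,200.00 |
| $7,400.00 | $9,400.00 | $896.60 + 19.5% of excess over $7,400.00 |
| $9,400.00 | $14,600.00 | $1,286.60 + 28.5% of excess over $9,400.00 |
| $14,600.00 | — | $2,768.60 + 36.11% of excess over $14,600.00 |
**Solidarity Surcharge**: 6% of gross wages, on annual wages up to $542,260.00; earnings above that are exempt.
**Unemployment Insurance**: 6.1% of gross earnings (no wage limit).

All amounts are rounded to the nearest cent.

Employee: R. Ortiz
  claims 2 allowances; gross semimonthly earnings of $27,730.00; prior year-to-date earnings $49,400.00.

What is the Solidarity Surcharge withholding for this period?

Solidarity Surcharge: 6% × $27,730.00 = $1,663.80

$1,663.80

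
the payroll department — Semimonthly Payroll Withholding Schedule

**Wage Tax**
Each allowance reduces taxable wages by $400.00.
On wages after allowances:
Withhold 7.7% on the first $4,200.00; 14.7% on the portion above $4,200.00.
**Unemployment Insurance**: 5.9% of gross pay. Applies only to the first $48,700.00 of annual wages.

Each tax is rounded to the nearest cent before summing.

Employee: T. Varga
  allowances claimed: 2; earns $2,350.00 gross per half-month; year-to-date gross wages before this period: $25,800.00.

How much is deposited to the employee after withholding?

$2,092.00

Wage Tax: taxable = $2,350.00 − 2×$400.00 = $1,550.00
  7.7% × $1,550.00 = $119.35
Unemployment Insurance: 5.9% × $2,350.00 = $138.65
Total withheld: $119.35 + $138.65 = $258.00
Net pay: $2,350.00 − $258.00 = $2,092.00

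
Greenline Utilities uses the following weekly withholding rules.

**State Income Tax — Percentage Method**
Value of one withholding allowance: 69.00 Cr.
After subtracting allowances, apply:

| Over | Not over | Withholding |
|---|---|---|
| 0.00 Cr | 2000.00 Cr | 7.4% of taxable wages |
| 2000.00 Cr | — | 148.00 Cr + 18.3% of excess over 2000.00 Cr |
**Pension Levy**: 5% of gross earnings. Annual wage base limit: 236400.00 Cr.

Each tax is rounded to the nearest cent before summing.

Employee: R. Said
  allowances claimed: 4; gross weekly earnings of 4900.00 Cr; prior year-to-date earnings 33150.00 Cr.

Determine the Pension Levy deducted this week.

245.00 Cr

Pension Levy: 5% × 4900.00 Cr = 245.00 Cr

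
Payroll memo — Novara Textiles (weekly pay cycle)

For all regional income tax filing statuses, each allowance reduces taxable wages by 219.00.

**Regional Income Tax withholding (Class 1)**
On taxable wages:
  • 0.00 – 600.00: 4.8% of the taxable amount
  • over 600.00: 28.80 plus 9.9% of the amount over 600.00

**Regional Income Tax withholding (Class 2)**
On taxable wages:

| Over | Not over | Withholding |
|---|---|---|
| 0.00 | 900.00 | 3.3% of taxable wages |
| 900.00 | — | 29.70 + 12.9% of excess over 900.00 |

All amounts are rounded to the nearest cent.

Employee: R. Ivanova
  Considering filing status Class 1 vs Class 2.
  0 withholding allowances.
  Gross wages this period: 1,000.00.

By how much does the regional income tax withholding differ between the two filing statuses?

Regional Income Tax (Class 1): taxable = 1,000.00
  28.80 + 9.9% × (1,000.00 − 600.00) = 28.80 + 9.9% × 400.00 = 68.40
Regional Income Tax (Class 2): taxable = 1,000.00
  29.70 + 12.9% × (1,000.00 − 900.00) = 29.70 + 12.9% × 100.00 = 42.60
Difference: |68.40 − 42.60| = 25.80 (higher under Class 1)

25.80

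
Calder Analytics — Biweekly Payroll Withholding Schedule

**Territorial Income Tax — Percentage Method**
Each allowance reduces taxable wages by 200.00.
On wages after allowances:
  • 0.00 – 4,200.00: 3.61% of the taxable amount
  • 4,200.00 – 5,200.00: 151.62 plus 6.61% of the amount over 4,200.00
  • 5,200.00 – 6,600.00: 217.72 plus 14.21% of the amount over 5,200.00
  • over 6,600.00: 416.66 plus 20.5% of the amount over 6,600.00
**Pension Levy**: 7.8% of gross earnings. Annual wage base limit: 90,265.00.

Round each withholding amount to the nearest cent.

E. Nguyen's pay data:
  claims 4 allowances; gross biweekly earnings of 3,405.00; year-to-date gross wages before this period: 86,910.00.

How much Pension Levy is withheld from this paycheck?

Pension Levy: cap 90,265.00 − YTD 86,910.00 = 3,355.00 subject; 7.8% × 3,355.00 = 261.69

261.69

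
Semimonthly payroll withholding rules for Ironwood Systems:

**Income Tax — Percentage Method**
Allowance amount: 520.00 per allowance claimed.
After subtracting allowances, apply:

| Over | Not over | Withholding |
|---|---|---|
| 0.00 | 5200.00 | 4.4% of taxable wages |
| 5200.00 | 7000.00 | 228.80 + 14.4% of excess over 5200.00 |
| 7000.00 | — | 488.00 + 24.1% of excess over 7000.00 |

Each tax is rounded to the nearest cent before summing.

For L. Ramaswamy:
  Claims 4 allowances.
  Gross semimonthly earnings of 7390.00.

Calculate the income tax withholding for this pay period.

Income Tax: taxable = 7390.00 − 4×520.00 = 5310.00
  228.80 + 14.4% × (5310.00 − 5200.00) = 228.80 + 14.4% × 110.00 = 244.64

244.64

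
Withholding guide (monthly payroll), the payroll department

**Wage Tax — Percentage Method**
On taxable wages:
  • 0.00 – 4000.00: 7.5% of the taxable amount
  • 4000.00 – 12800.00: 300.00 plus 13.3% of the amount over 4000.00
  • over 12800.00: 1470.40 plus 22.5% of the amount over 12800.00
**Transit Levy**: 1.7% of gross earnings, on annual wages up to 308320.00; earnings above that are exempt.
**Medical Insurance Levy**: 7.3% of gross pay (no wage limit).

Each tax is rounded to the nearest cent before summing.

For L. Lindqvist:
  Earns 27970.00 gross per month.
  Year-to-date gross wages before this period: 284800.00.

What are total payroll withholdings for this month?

7325.30

Wage Tax: taxable = 27970.00
  1470.40 + 22.5% × (27970.00 − 12800.00) = 1470.40 + 22.5% × 15170.00 = 4883.65
Transit Levy: cap 308320.00 − YTD 284800.00 = 23520.00 subject; 1.7% × 23520.00 = 399.84
Medical Insurance Levy: 7.3% × 27970.00 = 2041.81
Total: 4883.65 + 399.84 + 2041.81 = 7325.30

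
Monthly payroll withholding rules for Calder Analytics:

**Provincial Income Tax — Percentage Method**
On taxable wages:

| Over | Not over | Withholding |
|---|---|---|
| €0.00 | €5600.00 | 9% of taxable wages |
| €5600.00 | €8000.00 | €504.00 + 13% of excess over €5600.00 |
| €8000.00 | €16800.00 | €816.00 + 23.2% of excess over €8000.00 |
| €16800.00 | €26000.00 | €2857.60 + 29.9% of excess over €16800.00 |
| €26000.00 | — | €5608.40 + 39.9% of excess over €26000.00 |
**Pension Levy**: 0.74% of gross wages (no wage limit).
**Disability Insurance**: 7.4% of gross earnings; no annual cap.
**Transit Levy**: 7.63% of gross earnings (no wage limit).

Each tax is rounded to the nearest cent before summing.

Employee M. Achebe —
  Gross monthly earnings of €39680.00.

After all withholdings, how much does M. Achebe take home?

Provincial Income Tax: taxable = €39680.00
  €5608.40 + 39.9% × (€39680.00 − €26000.00) = €5608.40 + 39.9% × €13680.00 = €11066.72
Pension Levy: 0.74% × €39680.00 = €293.63
Disability Insurance: 7.4% × €39680.00 = €2936.32
Transit Levy: 7.63% × €39680.00 = €3027.58
Total withheld: €11066.72 + €293.63 + €2936.32 + €3027.58 = €17324.25
Net pay: €39680.00 − €17324.25 = €22355.75

€22355.75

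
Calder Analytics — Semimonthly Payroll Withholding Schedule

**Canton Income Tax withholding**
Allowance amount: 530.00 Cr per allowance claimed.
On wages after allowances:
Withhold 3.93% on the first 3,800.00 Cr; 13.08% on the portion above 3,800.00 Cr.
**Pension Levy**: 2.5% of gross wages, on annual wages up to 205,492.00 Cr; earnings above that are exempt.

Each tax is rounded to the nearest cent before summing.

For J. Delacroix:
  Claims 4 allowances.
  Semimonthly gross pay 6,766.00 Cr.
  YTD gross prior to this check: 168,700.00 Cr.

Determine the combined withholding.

Canton Income Tax: taxable = 6,766.00 Cr − 4×530.00 Cr = 4,646.00 Cr
  149.34 Cr + 13.08% × (4,646.00 Cr − 3,800.00 Cr) = 149.34 Cr + 13.08% × 846.00 Cr = 260.00 Cr
Pension Levy: 2.5% × 6,766.00 Cr = 169.15 Cr
Total: 260.00 Cr + 169.15 Cr = 429.15 Cr

429.15 Cr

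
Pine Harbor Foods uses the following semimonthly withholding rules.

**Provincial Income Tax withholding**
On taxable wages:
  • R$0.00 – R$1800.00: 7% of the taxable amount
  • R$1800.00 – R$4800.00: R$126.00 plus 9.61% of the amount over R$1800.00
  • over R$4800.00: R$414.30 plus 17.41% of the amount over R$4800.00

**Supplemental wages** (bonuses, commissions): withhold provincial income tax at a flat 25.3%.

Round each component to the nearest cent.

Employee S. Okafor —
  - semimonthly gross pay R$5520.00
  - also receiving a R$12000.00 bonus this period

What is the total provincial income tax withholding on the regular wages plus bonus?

Provincial Income Tax: taxable = R$5520.00
  R$414.30 + 17.41% × (R$5520.00 − R$4800.00) = R$414.30 + 17.41% × R$720.00 = R$539.65
Supplemental (25.3% flat on bonus): 25.3% × R$12000.00 = R$3036.00
Total provincial income tax: R$539.65 + R$3036.00 = R$3575.65

R$3575.65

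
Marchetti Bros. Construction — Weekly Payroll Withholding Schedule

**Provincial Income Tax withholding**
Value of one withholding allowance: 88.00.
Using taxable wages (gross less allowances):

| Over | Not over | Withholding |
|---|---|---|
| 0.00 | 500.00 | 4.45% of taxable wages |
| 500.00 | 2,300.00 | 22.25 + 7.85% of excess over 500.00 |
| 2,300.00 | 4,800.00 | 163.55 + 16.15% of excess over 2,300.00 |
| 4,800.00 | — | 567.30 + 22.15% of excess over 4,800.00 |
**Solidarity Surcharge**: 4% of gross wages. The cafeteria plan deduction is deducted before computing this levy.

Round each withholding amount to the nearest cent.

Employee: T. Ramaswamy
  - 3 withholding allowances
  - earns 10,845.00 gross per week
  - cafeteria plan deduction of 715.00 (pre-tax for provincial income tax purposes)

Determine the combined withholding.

2,094.62

Provincial Income Tax: taxable = 10,845.00 − 715.00 − 3×88.00 = 9,866.00
  567.30 + 22.15% × (9,866.00 − 4,800.00) = 567.30 + 22.15% × 5,066.00 = 1,689.42
Solidarity Surcharge: 4% × 10,130.00 = 405.20
Total: 1,689.42 + 405.20 = 2,094.62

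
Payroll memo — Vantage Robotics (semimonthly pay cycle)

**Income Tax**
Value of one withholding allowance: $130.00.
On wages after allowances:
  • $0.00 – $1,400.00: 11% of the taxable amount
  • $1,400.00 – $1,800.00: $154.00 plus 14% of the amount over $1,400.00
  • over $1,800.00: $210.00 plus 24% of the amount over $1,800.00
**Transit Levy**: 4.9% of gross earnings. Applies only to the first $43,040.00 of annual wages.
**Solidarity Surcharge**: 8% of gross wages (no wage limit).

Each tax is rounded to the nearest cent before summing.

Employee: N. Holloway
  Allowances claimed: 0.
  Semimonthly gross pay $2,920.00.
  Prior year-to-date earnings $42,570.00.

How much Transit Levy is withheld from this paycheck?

$23.03

Transit Levy: cap $43,040.00 − YTD $42,570.00 = $470.00 subject; 4.9% × $470.00 = $23.03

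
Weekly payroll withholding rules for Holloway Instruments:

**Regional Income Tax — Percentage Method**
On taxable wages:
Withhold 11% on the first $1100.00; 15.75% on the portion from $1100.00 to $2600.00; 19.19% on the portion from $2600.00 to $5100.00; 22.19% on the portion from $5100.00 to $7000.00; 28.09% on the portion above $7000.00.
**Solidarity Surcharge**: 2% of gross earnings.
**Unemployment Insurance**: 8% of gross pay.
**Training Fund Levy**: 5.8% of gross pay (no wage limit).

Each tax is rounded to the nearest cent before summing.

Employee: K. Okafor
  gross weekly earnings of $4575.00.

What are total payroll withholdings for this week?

Regional Income Tax: taxable = $4575.00
  $357.25 + 19.19% × ($4575.00 − $2600.00) = $357.25 + 19.19% × $1975.00 = $736.25
Solidarity Surcharge: 2% × $4575.00 = $91.50
Unemployment Insurance: 8% × $4575.00 = $366.00
Training Fund Levy: 5.8% × $4575.00 = $265.35
Total: $736.25 + $91.50 + $366.00 + $265.35 = $1459.10

$1459.10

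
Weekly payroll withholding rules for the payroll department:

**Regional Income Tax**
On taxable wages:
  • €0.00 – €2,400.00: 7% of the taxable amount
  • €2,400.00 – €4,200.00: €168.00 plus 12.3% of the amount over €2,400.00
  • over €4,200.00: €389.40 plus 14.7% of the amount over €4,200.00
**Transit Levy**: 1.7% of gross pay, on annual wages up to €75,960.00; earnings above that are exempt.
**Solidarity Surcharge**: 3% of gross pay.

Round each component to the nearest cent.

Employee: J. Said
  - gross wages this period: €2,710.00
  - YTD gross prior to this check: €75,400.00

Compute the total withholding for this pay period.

Regional Income Tax: taxable = €2,710.00
  €168.00 + 12.3% × (€2,710.00 − €2,400.00) = €168.00 + 12.3% × €310.00 = €206.13
Transit Levy: cap €75,960.00 − YTD €75,400.00 = €560.00 subject; 1.7% × €560.00 = €9.52
Solidarity Surcharge: 3% × €2,710.00 = €81.30
Total: €206.13 + €9.52 + €81.30 = €296.95

€296.95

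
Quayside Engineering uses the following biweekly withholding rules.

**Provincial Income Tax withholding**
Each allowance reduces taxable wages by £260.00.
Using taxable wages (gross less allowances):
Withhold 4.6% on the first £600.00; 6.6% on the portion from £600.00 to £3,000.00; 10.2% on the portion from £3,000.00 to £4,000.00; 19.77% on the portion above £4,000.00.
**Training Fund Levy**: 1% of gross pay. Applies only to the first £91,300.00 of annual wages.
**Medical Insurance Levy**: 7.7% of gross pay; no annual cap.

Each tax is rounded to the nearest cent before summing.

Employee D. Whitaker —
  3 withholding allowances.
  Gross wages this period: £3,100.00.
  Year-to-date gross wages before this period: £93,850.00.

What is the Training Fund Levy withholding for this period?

Training Fund Levy: YTD £93,850.00 ≥ cap £91,300.00 → £0.00

£0.00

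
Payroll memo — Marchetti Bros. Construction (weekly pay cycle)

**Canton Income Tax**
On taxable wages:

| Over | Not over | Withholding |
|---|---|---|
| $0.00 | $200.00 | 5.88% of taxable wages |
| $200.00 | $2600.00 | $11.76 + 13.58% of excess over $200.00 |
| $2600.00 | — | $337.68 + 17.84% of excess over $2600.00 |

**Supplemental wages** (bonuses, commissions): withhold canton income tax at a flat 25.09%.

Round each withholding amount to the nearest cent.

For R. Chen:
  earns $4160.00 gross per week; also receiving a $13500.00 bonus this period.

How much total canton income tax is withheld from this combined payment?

$4003.13

Canton Income Tax: taxable = $4160.00
  $337.68 + 17.84% × ($4160.00 − $2600.00) = $337.68 + 17.84% × $1560.00 = $615.98
Supplemental (25.09% flat on bonus): 25.09% × $13500.00 = $3387.15
Total canton income tax: $615.98 + $3387.15 = $4003.13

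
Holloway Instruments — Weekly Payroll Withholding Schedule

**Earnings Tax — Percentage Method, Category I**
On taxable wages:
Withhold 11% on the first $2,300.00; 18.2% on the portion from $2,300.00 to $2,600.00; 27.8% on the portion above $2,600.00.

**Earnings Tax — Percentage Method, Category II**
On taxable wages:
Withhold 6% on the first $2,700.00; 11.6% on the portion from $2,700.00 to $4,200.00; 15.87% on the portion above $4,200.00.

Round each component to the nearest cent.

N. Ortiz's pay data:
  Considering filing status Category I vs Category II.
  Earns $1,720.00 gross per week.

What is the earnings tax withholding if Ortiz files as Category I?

Earnings Tax (Category I): taxable = $1,720.00
  11% × $1,720.00 = $189.20

$189.20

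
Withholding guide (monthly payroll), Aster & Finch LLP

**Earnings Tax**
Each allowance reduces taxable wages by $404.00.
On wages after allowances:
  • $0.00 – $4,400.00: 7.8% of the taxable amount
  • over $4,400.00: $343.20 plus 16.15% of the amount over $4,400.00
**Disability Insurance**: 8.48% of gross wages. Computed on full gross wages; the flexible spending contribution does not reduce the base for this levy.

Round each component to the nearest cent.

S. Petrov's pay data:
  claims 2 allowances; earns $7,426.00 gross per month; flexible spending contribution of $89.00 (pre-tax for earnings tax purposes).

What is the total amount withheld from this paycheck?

Earnings Tax: taxable = $7,426.00 − $89.00 − 2×$404.00 = $6,529.00
  $343.20 + 16.15% × ($6,529.00 − $4,400.00) = $343.20 + 16.15% × $2,129.00 = $687.03
Disability Insurance: 8.48% × $7,426.00 = $629.72
Total: $687.03 + $629.72 = $1,316.75

$1,316.75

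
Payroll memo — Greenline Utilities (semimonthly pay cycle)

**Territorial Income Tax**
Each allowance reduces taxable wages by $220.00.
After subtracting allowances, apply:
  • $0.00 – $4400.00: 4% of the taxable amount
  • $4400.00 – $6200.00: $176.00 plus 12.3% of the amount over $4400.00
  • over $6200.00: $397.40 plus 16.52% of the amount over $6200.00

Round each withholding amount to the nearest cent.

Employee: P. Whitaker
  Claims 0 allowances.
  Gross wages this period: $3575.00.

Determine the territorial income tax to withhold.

Territorial Income Tax: taxable = $3575.00
  4% × $3575.00 = $143.00

$143.00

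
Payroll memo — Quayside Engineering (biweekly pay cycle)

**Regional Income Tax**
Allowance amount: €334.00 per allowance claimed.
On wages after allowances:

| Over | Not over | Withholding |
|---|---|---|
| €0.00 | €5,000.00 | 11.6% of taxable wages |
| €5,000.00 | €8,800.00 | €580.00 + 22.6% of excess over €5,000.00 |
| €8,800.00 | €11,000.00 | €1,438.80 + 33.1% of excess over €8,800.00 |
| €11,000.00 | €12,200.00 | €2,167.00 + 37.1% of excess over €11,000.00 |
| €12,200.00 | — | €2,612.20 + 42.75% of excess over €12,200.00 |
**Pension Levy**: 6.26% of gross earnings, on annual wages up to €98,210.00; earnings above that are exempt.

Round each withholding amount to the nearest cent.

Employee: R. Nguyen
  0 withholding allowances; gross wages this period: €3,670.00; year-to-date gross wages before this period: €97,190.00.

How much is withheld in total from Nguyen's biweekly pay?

Regional Income Tax: taxable = €3,670.00
  11.6% × €3,670.00 = €425.72
Pension Levy: cap €98,210.00 − YTD €97,190.00 = €1,020.00 subject; 6.26% × €1,020.00 = €63.85
Total: €425.72 + €63.85 = €489.57

€489.57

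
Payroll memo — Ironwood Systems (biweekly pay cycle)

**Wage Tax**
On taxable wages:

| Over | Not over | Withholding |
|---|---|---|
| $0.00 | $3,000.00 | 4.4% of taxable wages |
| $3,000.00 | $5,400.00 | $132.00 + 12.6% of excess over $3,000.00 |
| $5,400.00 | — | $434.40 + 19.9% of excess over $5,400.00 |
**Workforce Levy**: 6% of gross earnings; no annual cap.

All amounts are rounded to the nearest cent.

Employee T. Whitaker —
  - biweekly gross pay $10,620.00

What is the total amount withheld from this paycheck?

$2,110.38

Wage Tax: taxable = $10,620.00
  $434.40 + 19.9% × ($10,620.00 − $5,400.00) = $434.40 + 19.9% × $5,220.00 = $1,473.18
Workforce Levy: 6% × $10,620.00 = $637.20
Total: $1,473.18 + $637.20 = $2,110.38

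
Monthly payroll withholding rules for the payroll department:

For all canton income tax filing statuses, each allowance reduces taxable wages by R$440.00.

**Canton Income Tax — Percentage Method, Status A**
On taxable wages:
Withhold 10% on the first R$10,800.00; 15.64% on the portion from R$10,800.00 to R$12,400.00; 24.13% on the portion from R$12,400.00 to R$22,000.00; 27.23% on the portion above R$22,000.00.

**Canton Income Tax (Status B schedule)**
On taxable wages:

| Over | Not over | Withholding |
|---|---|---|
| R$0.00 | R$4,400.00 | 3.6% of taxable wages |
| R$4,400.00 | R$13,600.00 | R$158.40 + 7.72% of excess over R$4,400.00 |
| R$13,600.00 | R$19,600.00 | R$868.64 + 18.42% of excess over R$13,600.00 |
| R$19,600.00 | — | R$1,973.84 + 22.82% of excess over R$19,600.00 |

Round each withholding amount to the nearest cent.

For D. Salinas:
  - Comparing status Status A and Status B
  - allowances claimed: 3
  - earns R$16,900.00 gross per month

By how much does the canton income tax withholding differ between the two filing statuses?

Canton Income Tax (Status A): taxable = R$16,900.00 − 3×R$440.00 = R$15,580.00
  R$1,330.24 + 24.13% × (R$15,580.00 − R$12,400.00) = R$1,330.24 + 24.13% × R$3,180.00 = R$2,097.57
Canton Income Tax (Status B): taxable = R$16,900.00 − 3×R$440.00 = R$15,580.00
  R$868.64 + 18.42% × (R$15,580.00 − R$13,600.00) = R$868.64 + 18.42% × R$1,980.00 = R$1,233.36
Difference: |R$2,097.57 − R$1,233.36| = R$864.21 (higher under Status A)

R$864.21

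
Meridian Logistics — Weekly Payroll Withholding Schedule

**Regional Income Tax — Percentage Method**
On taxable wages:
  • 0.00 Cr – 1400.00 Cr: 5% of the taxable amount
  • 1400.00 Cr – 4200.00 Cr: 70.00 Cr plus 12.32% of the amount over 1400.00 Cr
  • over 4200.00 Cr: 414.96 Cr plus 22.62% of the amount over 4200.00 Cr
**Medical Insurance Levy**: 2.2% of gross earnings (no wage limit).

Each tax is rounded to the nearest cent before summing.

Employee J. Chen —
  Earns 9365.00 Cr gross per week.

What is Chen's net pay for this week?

Regional Income Tax: taxable = 9365.00 Cr
  414.96 Cr + 22.62% × (9365.00 Cr − 4200.00 Cr) = 414.96 Cr + 22.62% × 5165.00 Cr = 1583.28 Cr
Medical Insurance Levy: 2.2% × 9365.00 Cr = 206.03 Cr
Total withheld: 1583.28 Cr + 206.03 Cr = 1789.31 Cr
Net pay: 9365.00 Cr − 1789.31 Cr = 7575.69 Cr

7575.69 Cr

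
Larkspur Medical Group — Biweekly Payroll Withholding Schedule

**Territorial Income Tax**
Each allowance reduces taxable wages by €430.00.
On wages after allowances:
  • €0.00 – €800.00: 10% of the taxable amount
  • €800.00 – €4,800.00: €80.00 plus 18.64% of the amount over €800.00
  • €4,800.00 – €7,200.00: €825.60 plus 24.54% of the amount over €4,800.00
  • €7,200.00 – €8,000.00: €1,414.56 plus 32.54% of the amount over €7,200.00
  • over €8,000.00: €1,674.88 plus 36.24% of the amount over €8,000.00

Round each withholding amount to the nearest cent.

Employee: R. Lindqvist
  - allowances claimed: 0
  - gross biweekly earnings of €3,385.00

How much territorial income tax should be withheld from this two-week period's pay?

€561.84

Territorial Income Tax: taxable = €3,385.00
  €80.00 + 18.64% × (€3,385.00 − €800.00) = €80.00 + 18.64% × €2,585.00 = €561.84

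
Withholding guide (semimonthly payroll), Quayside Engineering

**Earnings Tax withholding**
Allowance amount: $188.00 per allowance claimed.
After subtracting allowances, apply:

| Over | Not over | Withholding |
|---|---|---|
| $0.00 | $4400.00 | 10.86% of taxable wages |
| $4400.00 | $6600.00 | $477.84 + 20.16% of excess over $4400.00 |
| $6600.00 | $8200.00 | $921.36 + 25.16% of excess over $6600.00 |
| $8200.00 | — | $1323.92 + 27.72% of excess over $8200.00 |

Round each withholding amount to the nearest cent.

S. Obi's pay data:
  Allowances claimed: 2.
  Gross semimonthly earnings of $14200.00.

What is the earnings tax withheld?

$2882.89

Earnings Tax: taxable = $14200.00 − 2×$188.00 = $13824.00
  $1323.92 + 27.72% × ($13824.00 − $8200.00) = $1323.92 + 27.72% × $5624.00 = $2882.89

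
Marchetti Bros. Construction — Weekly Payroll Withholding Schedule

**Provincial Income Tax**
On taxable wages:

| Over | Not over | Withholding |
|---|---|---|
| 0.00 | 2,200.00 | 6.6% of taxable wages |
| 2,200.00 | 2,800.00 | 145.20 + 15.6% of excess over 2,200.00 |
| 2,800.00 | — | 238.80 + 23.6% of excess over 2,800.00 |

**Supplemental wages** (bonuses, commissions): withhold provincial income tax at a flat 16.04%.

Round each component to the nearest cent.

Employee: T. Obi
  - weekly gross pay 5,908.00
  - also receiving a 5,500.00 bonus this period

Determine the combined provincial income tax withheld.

Provincial Income Tax: taxable = 5,908.00
  238.80 + 23.6% × (5,908.00 − 2,800.00) = 238.80 + 23.6% × 3,108.00 = 972.29
Supplemental (16.04% flat on bonus): 16.04% × 5,500.00 = 882.20
Total provincial income tax: 972.29 + 882.20 = 1,854.49

1,854.49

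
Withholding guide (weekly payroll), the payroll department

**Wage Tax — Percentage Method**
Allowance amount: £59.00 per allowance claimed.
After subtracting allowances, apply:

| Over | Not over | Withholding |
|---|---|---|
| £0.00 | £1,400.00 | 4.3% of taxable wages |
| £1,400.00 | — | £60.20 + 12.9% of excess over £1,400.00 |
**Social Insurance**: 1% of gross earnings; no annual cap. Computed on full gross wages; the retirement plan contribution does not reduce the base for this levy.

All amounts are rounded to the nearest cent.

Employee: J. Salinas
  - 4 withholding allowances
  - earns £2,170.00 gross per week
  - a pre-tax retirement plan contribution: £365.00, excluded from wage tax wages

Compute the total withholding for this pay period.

Wage Tax: taxable = £2,170.00 − £365.00 − 4×£59.00 = £1,569.00
  £60.20 + 12.9% × (£1,569.00 − £1,400.00) = £60.20 + 12.9% × £169.00 = £82.00
Social Insurance: 1% × £2,170.00 = £21.70
Total: £82.00 + £21.70 = £103.70

£103.70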